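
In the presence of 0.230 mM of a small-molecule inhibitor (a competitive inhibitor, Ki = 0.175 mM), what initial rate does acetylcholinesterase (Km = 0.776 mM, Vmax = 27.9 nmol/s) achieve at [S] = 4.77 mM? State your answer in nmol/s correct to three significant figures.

α = 1 + [I]/Ki = 1 + 0.230/0.175 = 2.314.
For a competitive inhibitor, Vmax is unchanged and the apparent Km becomes α·Km: Km,app = 1.80 mM, Vmax,app = 27.9 nmol/s.
v = Vmax,app·[S]/(Km,app + [S]) = 27.9 × 4.77/(1.80 + 4.77) = 20.3 nmol/s.

20.3 nmol/s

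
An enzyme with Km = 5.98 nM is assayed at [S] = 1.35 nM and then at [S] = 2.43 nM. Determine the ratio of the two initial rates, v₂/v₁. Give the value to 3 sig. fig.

Since Vmax cancels, v₂/v₁ = [S]₂(Km+[S]₁) / [S]₁(Km+[S]₂).
= 2.43×(5.98+1.35) / (1.35×(5.98+2.43)) = 17.81/11.35 = 1.57.

1.57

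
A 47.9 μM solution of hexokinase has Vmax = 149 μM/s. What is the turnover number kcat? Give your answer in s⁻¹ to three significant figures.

kcat = Vmax/[E]total = 149 μM/s / 47.9 μM = 3.11 s⁻¹.

3.11 s⁻¹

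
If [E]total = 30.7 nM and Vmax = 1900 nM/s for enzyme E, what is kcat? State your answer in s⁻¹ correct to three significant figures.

61.9 s⁻¹

kcat = Vmax/[E]total = 1900 nM/s / 30.7 nM = 61.9 s⁻¹.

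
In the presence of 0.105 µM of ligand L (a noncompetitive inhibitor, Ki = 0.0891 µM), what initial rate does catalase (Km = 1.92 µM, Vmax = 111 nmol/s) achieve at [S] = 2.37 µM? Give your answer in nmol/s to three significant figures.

28.1 nmol/s

α = 1 + [I]/Ki = 1 + 0.105/0.0891 = 2.178.
For a noncompetitive inhibitor, Vmax is reduced to Vmax/α while Km is unchanged: Km,app = 1.92 µM, Vmax,app = 51.0 nmol/s.
v = Vmax,app·[S]/(Km,app + [S]) = 51.0 × 2.37/(1.92 + 2.37) = 28.1 nmol/s.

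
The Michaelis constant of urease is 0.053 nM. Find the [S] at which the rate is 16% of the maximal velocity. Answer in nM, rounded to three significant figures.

0.0101 nM

v/Vmax = [S]/(Km+[S]) = 0.16, so [S] = Km·0.16/(1 − 0.16) = 0.053 × 0.1905.
[S] = 0.0101 nM.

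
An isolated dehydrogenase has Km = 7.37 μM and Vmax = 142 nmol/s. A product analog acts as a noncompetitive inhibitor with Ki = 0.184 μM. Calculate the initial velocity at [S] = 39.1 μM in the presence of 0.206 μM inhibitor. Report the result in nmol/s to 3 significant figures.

56.4 nmol/s

α = 1 + [I]/Ki = 1 + 0.206/0.184 = 2.120.
For a noncompetitive inhibitor, Vmax is reduced to Vmax/α while Km is unchanged: Km,app = 7.37 μM, Vmax,app = 67.0 nmol/s.
v = Vmax,app·[S]/(Km,app + [S]) = 67.0 × 39.1/(7.37 + 39.1) = 56.4 nmol/s.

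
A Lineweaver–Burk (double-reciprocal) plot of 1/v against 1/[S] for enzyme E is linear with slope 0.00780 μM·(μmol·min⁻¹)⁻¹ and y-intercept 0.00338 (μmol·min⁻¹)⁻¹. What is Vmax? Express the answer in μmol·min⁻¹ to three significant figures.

The y-intercept of a Lineweaver–Burk plot equals 1/Vmax, so Vmax = 1/0.00338 = 296 μmol·min⁻¹.

296 μmol·min⁻¹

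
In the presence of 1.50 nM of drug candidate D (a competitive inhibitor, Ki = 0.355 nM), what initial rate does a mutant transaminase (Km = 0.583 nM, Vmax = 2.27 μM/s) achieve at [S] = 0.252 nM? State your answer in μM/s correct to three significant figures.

With α = 1 + [I]/Ki = 1 + 1.50/0.355 = 5.225, the competitive rate law is v = Vmax[S] / (αKm + [S]).
v = 2.27×0.252 / (5.225×0.583 + 0.252) = 0.5720/3.298 = 0.173 μM/s.

0.173 μM/s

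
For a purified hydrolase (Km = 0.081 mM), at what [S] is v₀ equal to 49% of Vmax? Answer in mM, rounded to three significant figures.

0.0778 mM

v/Vmax = [S]/(Km+[S]) = 0.49, so [S] = Km·0.49/(1 − 0.49) = 0.081 × 0.9608.
[S] = 0.0778 mM.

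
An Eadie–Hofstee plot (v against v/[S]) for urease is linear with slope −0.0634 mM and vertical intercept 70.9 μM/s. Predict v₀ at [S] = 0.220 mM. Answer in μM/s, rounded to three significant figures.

In the Eadie–Hofstee form v = Vmax − Km·(v/[S]), the slope is −Km and the intercept is Vmax, so Km = 0.0634 mM and Vmax = 70.9 μM/s.
v = 70.9 × 0.220/(0.0634 + 0.220) = 55.0 μM/s.

55.0 μM/s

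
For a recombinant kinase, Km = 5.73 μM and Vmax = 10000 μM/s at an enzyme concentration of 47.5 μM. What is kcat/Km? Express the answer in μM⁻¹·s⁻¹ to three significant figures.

36.7 μM⁻¹·s⁻¹

kcat = Vmax/[E]total = 10000/47.5 = 211 s⁻¹.
kcat/Km = 211/5.73 = 36.7 μM⁻¹·s⁻¹.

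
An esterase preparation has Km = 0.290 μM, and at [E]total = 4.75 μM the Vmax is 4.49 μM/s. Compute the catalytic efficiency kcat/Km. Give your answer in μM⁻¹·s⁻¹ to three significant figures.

kcat = Vmax/[E]total = 4.49/4.75 = 0.945 s⁻¹.
kcat/Km = 0.945/0.290 = 3.26 μM⁻¹·s⁻¹.

3.26 μM⁻¹·s⁻¹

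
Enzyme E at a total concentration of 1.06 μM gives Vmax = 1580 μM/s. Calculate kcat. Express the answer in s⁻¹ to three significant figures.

kcat = Vmax/[E]total = 1580 μM/s / 1.06 μM = 1490 s⁻¹.

1490 s⁻¹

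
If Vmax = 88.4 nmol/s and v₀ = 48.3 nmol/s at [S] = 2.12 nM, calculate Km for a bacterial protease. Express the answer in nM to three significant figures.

1.76 nM

From v = Vmax[S]/(Km+[S]), Km = [S](Vmax − v)/v.
Km = 2.12 × (88.4 − 48.3) / 48.3 = 85.01/48.3 = 1.76 nM.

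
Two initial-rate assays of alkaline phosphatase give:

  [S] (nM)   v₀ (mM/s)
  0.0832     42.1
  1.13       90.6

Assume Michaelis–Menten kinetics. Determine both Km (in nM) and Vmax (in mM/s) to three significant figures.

From v = Vmax[S]/(Km+[S]), each point gives Vmax = v(Km+[S])/[S].
Equating: 42.1(Km+0.0832)/0.0832 = 90.6(Km+1.13)/1.13.
506.0·Km + 42.1 = 80.18·Km + 90.6, so (506.0 − 80.18)·Km = 90.6 − 42.1.
Km = 48.50/425.8 = 0.114 nM; then Vmax = 42.1(0.114+0.0832)/0.0832 = 99.7 mM/s.

Km = 0.114 nM; Vmax = 99.7 mM/s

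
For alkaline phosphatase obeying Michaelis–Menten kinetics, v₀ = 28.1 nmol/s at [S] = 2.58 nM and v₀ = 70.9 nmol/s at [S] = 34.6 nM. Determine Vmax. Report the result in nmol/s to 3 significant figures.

In reciprocal form, 1/v = (Km/Vmax)·(1/[S]) + 1/Vmax. The two points give (1/[S], 1/v) = (0.3876, 0.03559) and (0.02890, 0.01410).
Slope = (0.03559 − 0.01410)/(0.3876 − 0.02890) = 0.05989; intercept = 0.03559 − 0.05989×0.3876 = 0.01237.
Vmax = 1/intercept = 80.8 nmol/s; Km = slope × Vmax = 0.05989 × 80.8 = 4.84 nM.

80.8 nmol/s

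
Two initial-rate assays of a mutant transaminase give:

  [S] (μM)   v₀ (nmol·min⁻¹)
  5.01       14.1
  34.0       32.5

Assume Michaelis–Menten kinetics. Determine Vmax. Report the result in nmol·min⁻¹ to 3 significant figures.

From v = Vmax[S]/(Km+[S]), each point gives Vmax = v(Km+[S])/[S].
Equating: 14.1(Km+5.01)/5.01 = 32.5(Km+34.0)/34.0.
2.814·Km + 14.1 = 0.9559·Km + 32.5, so (2.814 − 0.9559)·Km = 32.5 − 14.1.
Km = 18.40/1.858 = 9.90 μM; then Vmax = 14.1(9.90+5.01)/5.01 = 42.0 nmol·min⁻¹.

42.0 nmol·min⁻¹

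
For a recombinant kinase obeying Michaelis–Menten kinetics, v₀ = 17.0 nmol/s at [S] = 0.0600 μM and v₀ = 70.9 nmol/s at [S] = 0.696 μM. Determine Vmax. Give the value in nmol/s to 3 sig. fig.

From v = Vmax[S]/(Km+[S]), each point gives Vmax = v(Km+[S])/[S].
Equating: 17.0(Km+0.0600)/0.0600 = 70.9(Km+0.696)/0.696.
283.3·Km + 17.0 = 101.9·Km + 70.9, so (283.3 − 101.9)·Km = 70.9 − 17.0.
Km = 53.90/181.5 = 0.297 μM; then Vmax = 17.0(0.297+0.0600)/0.0600 = 101 nmol/s.

101 nmol/s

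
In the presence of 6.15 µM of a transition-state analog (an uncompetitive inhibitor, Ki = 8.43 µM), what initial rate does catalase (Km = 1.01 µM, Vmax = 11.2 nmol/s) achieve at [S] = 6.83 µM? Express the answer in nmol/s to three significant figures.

5.97 nmol/s

α = 1 + [I]/Ki = 1 + 6.15/8.43 = 1.730.
For an uncompetitive inhibitor, both parameters are divided by α, giving Vmax/α and Km/α: Km,app = 0.584 µM, Vmax,app = 6.48 nmol/s.
v = Vmax,app·[S]/(Km,app + [S]) = 6.48 × 6.83/(0.584 + 6.83) = 5.97 nmol/s.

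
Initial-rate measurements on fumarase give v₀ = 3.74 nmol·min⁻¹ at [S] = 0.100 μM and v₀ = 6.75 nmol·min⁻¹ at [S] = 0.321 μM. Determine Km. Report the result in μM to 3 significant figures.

0.184 μM

In reciprocal form, 1/v = (Km/Vmax)·(1/[S]) + 1/Vmax. The two points give (1/[S], 1/v) = (10.00, 0.2674) and (3.115, 0.1481).
Slope = (0.2674 − 0.1481)/(10.00 − 3.115) = 0.01732; intercept = 0.2674 − 0.01732×10.00 = 0.09420.
Vmax = 1/intercept = 10.6 nmol·min⁻¹; Km = slope × Vmax = 0.01732 × 10.6 = 0.184 μM.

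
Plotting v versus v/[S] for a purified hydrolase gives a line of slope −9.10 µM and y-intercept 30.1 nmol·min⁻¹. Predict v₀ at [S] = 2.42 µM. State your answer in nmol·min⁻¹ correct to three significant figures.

6.32 nmol·min⁻¹

In the Eadie–Hofstee form v = Vmax − Km·(v/[S]), the slope is −Km and the intercept is Vmax, so Km = 9.10 µM and Vmax = 30.1 nmol·min⁻¹.
v = 30.1 × 2.42/(9.10 + 2.42) = 6.32 nmol·min⁻¹.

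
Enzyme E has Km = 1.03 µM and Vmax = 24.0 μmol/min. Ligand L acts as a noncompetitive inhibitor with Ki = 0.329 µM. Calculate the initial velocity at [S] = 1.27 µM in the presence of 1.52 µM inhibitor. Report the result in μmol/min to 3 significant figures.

With α = 1 + [I]/Ki = 1 + 1.52/0.329 = 5.620, the noncompetitive rate law is v = (Vmax/α)·[S] / (Km + [S]).
v = (24.0/5.620)×1.27 / (1.03 + 1.27) = 5.423/2.300 = 2.36 μmol/min.

2.36 μmol/min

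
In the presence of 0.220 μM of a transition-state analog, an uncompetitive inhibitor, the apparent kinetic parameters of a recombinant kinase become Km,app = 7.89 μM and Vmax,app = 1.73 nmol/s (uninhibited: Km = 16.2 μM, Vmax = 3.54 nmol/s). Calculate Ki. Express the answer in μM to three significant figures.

Uncompetitive: Vmax,app = Vmax/α (and Km,app = Km/α) with α = 1 + [I]/Ki.
α = Vmax/Vmax,app = 3.54/1.73 = 2.046.
Since α = 1 + [I]/Ki, [I]/Ki = 2.046 − 1 = 1.046 and Ki = 0.220/1.046 = 0.210 μM.

0.210 μM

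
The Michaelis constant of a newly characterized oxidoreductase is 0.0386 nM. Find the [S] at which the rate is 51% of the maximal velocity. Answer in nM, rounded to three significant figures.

0.0402 nM

v/Vmax = [S]/(Km+[S]) = 0.51, so [S] = Km·0.51/(1 − 0.51) = 0.0386 × 1.041.
[S] = 0.0402 nM.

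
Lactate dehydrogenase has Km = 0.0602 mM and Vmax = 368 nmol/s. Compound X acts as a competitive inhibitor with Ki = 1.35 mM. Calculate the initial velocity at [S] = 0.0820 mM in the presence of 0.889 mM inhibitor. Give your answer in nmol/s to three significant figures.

166 nmol/s

α = 1 + [I]/Ki = 1 + 0.889/1.35 = 1.659.
For a competitive inhibitor, Vmax is unchanged and the apparent Km becomes α·Km: Km,app = 0.0998 mM, Vmax,app = 368 nmol/s.
v = Vmax,app·[S]/(Km,app + [S]) = 368 × 0.0820/(0.0998 + 0.0820) = 166 nmol/s.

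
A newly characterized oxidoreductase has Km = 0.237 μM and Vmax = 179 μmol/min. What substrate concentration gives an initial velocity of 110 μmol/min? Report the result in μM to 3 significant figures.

The required fractional saturation is v/Vmax = 110/179 = 0.6145.
Then [S]/(Km+[S]) = 0.6145 ⇒ [S] = 0.237 × 0.6145/(1 − 0.6145) = 0.378 μM.

0.378 μM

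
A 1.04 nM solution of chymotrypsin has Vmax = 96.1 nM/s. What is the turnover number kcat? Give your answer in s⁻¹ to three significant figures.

92.4 s⁻¹

kcat = Vmax/[E]total = 96.1 nM/s / 1.04 nM = 92.4 s⁻¹.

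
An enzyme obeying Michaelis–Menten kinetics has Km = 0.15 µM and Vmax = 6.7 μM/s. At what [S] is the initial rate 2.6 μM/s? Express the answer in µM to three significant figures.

The required fractional saturation is v/Vmax = 2.6/6.7 = 0.3881.
Then [S]/(Km+[S]) = 0.3881 ⇒ [S] = 0.15 × 0.3881/(1 − 0.3881) = 0.0951 µM.

0.0951 µM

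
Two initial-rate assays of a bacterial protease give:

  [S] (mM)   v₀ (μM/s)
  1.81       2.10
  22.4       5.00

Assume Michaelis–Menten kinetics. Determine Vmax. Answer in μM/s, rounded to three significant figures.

5.69 μM/s

From v = Vmax[S]/(Km+[S]), each point gives Vmax = v(Km+[S])/[S].
Equating: 2.10(Km+1.81)/1.81 = 5.00(Km+22.4)/22.4.
1.160·Km + 2.10 = 0.2232·Km + 5.00, so (1.160 − 0.2232)·Km = 5.00 − 2.10.
Km = 2.900/0.9370 = 3.09 mM; then Vmax = 2.10(3.09+1.81)/1.81 = 5.69 μM/s.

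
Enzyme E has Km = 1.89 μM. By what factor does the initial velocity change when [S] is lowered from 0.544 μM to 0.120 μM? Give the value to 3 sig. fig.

0.267

Since Vmax cancels, v₂/v₁ = [S]₂(Km+[S]₁) / [S]₁(Km+[S]₂).
= 0.120×(1.89+0.544) / (0.544×(1.89+0.120)) = 0.2921/1.093 = 0.267.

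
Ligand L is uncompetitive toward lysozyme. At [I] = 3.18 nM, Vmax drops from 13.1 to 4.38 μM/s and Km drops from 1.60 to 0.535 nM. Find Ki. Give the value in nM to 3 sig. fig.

Uncompetitive: Vmax,app = Vmax/α (and Km,app = Km/α) with α = 1 + [I]/Ki.
α = Vmax/Vmax,app = 13.1/4.38 = 2.991.
Since α = 1 + [I]/Ki, [I]/Ki = 2.991 − 1 = 1.991 and Ki = 3.18/1.991 = 1.60 nM.

1.60 nM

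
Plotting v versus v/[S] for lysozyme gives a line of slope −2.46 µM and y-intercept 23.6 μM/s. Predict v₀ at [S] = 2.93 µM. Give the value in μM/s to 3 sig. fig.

In the Eadie–Hofstee form v = Vmax − Km·(v/[S]), the slope is −Km and the intercept is Vmax, so Km = 2.46 µM and Vmax = 23.6 μM/s.
v = 23.6 × 2.93/(2.46 + 2.93) = 12.8 μM/s.

12.8 μM/s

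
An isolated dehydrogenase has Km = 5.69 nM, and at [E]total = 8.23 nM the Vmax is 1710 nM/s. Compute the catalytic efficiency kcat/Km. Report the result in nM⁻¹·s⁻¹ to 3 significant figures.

36.5 nM⁻¹·s⁻¹

kcat = Vmax/[E]total = 1710/8.23 = 208 s⁻¹.
kcat/Km = 208/5.69 = 36.5 nM⁻¹·s⁻¹.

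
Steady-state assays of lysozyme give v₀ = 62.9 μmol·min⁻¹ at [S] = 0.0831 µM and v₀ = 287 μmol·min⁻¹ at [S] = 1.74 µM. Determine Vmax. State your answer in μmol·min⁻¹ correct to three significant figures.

349 μmol·min⁻¹

In reciprocal form, 1/v = (Km/Vmax)·(1/[S]) + 1/Vmax. The two points give (1/[S], 1/v) = (12.03, 0.01590) and (0.5747, 0.003484).
Slope = (0.01590 − 0.003484)/(12.03 − 0.5747) = 0.001083; intercept = 0.01590 − 0.001083×12.03 = 0.002862.
Vmax = 1/intercept = 349 μmol·min⁻¹; Km = slope × Vmax = 0.001083 × 349 = 0.379 µM.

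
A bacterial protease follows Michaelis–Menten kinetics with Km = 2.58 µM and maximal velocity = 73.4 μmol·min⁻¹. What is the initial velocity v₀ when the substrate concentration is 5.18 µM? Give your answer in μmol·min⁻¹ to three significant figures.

49.0 μmol·min⁻¹

v = Vmax·[S]/(Km + [S]) = 73.4 × 5.18 / (2.58 + 5.18)
  = 380.2 / 7.760 = 49.0 μmol·min⁻¹.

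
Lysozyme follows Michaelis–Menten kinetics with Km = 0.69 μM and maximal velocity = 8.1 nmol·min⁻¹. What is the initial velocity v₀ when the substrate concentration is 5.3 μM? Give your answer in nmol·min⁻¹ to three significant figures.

v = Vmax·[S]/(Km + [S]) = 8.1 × 5.3 / (0.69 + 5.3)
  = 42.93 / 5.990 = 7.17 nmol·min⁻¹.

7.17 nmol·min⁻¹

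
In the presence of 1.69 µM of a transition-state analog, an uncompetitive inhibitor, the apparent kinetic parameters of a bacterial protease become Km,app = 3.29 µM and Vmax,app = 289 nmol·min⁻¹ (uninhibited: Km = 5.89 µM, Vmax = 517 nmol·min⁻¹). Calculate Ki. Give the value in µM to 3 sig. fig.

Uncompetitive: Vmax,app = Vmax/α (and Km,app = Km/α) with α = 1 + [I]/Ki.
α = Vmax/Vmax,app = 517/289 = 1.789.
Since α = 1 + [I]/Ki, [I]/Ki = 1.789 − 1 = 0.7889 and Ki = 1.69/0.7889 = 2.14 µM.

2.14 µM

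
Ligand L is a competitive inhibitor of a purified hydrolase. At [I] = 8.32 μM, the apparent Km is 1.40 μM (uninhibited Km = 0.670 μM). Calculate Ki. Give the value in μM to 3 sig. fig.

7.64 μM

Competitive: Km,app = α·Km with α = 1 + [I]/Ki.
α = Km,app/Km = 1.40/0.670 = 2.090.
Ki = [I]/(α − 1) = 8.32/1.090 = 7.64 μM.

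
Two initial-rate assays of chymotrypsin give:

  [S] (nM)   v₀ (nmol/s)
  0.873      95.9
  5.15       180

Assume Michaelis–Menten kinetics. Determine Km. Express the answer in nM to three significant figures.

From v = Vmax[S]/(Km+[S]), each point gives Vmax = v(Km+[S])/[S].
Equating: 95.9(Km+0.873)/0.873 = 180(Km+5.15)/5.15.
109.9·Km + 95.9 = 34.95·Km + 180, so (109.9 − 34.95)·Km = 180 − 95.9.
Km = 84.10/74.90 = 1.12 nM; then Vmax = 95.9(1.12+0.873)/0.873 = 219 nmol/s.

1.12 nM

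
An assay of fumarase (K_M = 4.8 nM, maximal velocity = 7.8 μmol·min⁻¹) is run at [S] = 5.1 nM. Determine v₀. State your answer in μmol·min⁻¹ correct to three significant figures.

4.02 μmol·min⁻¹

v = Vmax·[S]/(Km + [S]) = 7.8 × 5.1 / (4.8 + 5.1)
  = 39.78 / 9.900 = 4.02 μmol·min⁻¹.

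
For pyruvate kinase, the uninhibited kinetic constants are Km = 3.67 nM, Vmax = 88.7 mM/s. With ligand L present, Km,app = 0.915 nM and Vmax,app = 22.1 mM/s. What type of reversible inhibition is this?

uncompetitive

Both Km and Vmax decrease by the same factor (~4.01-fold) — characteristic of uncompetitive inhibition.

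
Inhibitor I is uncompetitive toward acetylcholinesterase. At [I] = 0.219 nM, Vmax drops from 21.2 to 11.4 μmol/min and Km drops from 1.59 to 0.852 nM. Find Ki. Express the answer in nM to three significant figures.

Uncompetitive: Vmax,app = Vmax/α (and Km,app = Km/α) with α = 1 + [I]/Ki.
α = Vmax/Vmax,app = 21.2/11.4 = 1.860.
Ki = [I]/(α − 1) = 0.219/0.8596 = 0.255 nM.

0.255 nM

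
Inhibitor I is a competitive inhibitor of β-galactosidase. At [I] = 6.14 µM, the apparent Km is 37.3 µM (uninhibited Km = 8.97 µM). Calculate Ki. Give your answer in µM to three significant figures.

1.94 µM

Competitive: Km,app = α·Km with α = 1 + [I]/Ki.
α = Km,app/Km = 37.3/8.97 = 4.158.
Ki = [I]/(α − 1) = 6.14/3.158 = 1.94 µM.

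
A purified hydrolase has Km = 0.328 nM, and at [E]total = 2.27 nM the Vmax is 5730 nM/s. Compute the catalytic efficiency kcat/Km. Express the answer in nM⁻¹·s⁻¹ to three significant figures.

7700 nM⁻¹·s⁻¹

kcat = Vmax/[E]total = 5730/2.27 = 2520 s⁻¹.
kcat/Km = 2520/0.328 = 7700 nM⁻¹·s⁻¹.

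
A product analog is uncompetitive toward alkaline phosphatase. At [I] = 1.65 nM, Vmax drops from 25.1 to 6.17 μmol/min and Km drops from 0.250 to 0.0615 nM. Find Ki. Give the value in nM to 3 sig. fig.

0.538 nM

Uncompetitive: Vmax,app = Vmax/α (and Km,app = Km/α) with α = 1 + [I]/Ki.
α = Vmax/Vmax,app = 25.1/6.17 = 4.068.
Since α = 1 + [I]/Ki, [I]/Ki = 4.068 − 1 = 3.068 and Ki = 1.65/3.068 = 0.538 nM.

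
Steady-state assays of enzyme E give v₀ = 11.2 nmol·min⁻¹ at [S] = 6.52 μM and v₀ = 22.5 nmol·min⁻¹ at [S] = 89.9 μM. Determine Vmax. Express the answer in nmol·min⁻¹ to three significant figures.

In reciprocal form, 1/v = (Km/Vmax)·(1/[S]) + 1/Vmax. The two points give (1/[S], 1/v) = (0.1534, 0.08929) and (0.01112, 0.04444).
Slope = (0.08929 − 0.04444)/(0.1534 − 0.01112) = 0.3152; intercept = 0.08929 − 0.3152×0.1534 = 0.04094.
Vmax = 1/intercept = 24.4 nmol·min⁻¹; Km = slope × Vmax = 0.3152 × 24.4 = 7.70 μM.

24.4 nmol·min⁻¹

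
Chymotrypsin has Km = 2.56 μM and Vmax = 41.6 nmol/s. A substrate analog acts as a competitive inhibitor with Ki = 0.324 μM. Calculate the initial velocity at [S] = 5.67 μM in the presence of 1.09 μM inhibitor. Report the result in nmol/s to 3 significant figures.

14.0 nmol/s

With α = 1 + [I]/Ki = 1 + 1.09/0.324 = 4.364, the competitive rate law is v = Vmax[S] / (αKm + [S]).
v = 41.6×5.67 / (4.364×2.56 + 5.67) = 235.9/16.84 = 14.0 nmol/s.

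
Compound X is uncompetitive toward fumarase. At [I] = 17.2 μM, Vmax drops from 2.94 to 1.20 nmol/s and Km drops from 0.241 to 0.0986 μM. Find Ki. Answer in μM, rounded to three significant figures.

11.9 μM

Uncompetitive: Vmax,app = Vmax/α (and Km,app = Km/α) with α = 1 + [I]/Ki.
α = Vmax/Vmax,app = 2.94/1.20 = 2.450.
Ki = [I]/(α − 1) = 17.2/1.450 = 11.9 μM.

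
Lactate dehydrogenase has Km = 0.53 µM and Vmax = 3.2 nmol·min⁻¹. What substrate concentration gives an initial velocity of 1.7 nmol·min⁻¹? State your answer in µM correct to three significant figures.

0.601 µM

The required fractional saturation is v/Vmax = 1.7/3.2 = 0.5312.
Then [S]/(Km+[S]) = 0.5312 ⇒ [S] = 0.53 × 0.5312/(1 − 0.5312) = 0.601 µM.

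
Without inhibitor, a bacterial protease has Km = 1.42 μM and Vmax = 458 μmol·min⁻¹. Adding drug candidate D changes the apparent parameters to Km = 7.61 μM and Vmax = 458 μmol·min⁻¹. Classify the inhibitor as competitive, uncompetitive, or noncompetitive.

competitive

Km increases (1.42 → 7.61 μM) while Vmax is unchanged — the hallmark of competitive inhibition.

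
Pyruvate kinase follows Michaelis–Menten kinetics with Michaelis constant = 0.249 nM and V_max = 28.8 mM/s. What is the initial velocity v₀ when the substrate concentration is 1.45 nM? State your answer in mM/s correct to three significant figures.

[S]/(Km+[S]) = 1.45/1.699 = 0.8534, the fractional saturation.
v = 0.8534 × Vmax = 0.8534 × 28.8 = 24.6 mM/s.

24.6 mM/s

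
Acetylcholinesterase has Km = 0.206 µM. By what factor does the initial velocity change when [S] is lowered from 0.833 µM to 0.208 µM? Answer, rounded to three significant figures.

Since Vmax cancels, v₂/v₁ = [S]₂(Km+[S]₁) / [S]₁(Km+[S]₂).
= 0.208×(0.206+0.833) / (0.833×(0.206+0.208)) = 0.2161/0.3449 = 0.627.

0.627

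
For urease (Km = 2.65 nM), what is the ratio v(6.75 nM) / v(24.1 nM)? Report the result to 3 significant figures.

0.797

Since Vmax cancels, v₂/v₁ = [S]₂(Km+[S]₁) / [S]₁(Km+[S]₂).
= 6.75×(2.65+24.1) / (24.1×(2.65+6.75)) = 180.6/226.5 = 0.797.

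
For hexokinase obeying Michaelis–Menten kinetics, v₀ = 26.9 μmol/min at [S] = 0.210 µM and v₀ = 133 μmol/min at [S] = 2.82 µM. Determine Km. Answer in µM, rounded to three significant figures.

1.31 µM

In reciprocal form, 1/v = (Km/Vmax)·(1/[S]) + 1/Vmax. The two points give (1/[S], 1/v) = (4.762, 0.03717) and (0.3546, 0.007519).
Slope = (0.03717 − 0.007519)/(4.762 − 0.3546) = 0.006729; intercept = 0.03717 − 0.006729×4.762 = 0.005133.
Vmax = 1/intercept = 195 μmol/min; Km = slope × Vmax = 0.006729 × 195 = 1.31 µM.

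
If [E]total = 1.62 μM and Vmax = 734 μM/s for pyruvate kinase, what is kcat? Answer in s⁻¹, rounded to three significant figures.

kcat = Vmax/[E]total = 734 μM/s / 1.62 μM = 453 s⁻¹.

453 s⁻¹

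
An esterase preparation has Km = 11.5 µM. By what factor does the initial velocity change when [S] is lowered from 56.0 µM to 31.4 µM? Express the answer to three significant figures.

0.882

The fractional saturations are [S]/(Km+[S]) = 56.0/67.50 = 0.8296 and 31.4/42.90 = 0.7319.
v₂/v₁ is just their ratio: 0.7319/0.8296 = 0.882.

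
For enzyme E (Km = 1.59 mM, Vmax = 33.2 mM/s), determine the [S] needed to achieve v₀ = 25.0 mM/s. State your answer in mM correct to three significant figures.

4.85 mM

Rearranging v = Vmax[S]/(Km+[S]) gives [S] = Km·v/(Vmax − v).
[S] = 1.59 × 25.0 / (33.2 − 25.0) = 39.75/8.200 = 4.85 mM.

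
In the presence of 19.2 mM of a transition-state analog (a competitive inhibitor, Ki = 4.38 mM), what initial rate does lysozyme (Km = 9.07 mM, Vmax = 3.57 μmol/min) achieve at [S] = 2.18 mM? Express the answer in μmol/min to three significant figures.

0.153 μmol/min

α = 1 + [I]/Ki = 1 + 19.2/4.38 = 5.384.
For a competitive inhibitor, Vmax is unchanged and the apparent Km becomes α·Km: Km,app = 48.8 mM, Vmax,app = 3.57 μmol/min.
v = Vmax,app·[S]/(Km,app + [S]) = 3.57 × 2.18/(48.8 + 2.18) = 0.153 μmol/min.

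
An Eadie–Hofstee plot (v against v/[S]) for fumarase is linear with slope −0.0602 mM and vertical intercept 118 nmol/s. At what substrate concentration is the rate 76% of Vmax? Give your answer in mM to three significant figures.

0.191 mM

The Eadie–Hofstee slope gives Km = 0.0602 mM (slope = −Km).
v/Vmax = [S]/(Km+[S]) = 0.76 ⇒ [S] = Km·0.76/(1−0.76) = 0.0602 × 3.167 = 0.191 mM.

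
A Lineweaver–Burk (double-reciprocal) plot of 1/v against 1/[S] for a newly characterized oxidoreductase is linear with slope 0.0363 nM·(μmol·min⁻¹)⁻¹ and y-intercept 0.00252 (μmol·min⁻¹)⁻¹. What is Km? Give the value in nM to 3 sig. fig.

y-intercept = 1/Vmax ⇒ Vmax = 397 μmol·min⁻¹; slope = Km/Vmax ⇒ Km = slope × Vmax.
Km = 0.0363 × 397 = 14.4 nM.

14.4 nM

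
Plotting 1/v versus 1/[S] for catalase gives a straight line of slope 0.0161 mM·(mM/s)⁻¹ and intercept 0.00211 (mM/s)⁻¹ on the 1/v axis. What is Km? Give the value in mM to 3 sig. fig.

y-intercept = 1/Vmax ⇒ Vmax = 474 mM/s; slope = Km/Vmax ⇒ Km = slope × Vmax.
Km = 0.0161 × 474 = 7.63 mM.

7.63 mM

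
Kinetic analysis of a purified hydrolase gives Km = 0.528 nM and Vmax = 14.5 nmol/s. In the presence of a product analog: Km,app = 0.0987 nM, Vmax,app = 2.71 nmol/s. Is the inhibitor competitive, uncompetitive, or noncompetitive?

Both Km and Vmax decrease by the same factor (~5.35-fold) — characteristic of uncompetitive inhibition.

uncompetitive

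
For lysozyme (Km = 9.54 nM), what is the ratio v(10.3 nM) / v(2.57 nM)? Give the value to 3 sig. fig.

2.45

Since Vmax cancels, v₂/v₁ = [S]₂(Km+[S]₁) / [S]₁(Km+[S]₂).
= 10.3×(9.54+2.57) / (2.57×(9.54+10.3)) = 124.7/50.99 = 2.45.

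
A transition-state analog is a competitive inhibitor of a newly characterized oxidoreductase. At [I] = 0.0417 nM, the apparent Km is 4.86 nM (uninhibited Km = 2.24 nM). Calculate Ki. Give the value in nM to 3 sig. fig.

0.0357 nM

Competitive: Km,app = α·Km with α = 1 + [I]/Ki.
α = Km,app/Km = 4.86/2.24 = 2.170.
Ki = [I]/(α − 1) = 0.0417/1.170 = 0.0357 nM.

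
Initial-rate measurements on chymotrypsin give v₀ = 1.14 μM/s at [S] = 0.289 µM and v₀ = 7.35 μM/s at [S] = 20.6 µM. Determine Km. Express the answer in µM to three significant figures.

From v = Vmax[S]/(Km+[S]), each point gives Vmax = v(Km+[S])/[S].
Equating: 1.14(Km+0.289)/0.289 = 7.35(Km+20.6)/20.6.
3.945·Km + 1.14 = 0.3568·Km + 7.35, so (3.945 − 0.3568)·Km = 7.35 − 1.14.
Km = 6.210/3.588 = 1.73 µM; then Vmax = 1.14(1.73+0.289)/0.289 = 7.97 μM/s.

1.73 µM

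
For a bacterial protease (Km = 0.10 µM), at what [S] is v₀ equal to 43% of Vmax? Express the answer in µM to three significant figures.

0.0754 µM

v/Vmax = [S]/(Km+[S]) = 0.43, so [S] = Km·0.43/(1 − 0.43) = 0.10 × 0.7544.
[S] = 0.0754 µM.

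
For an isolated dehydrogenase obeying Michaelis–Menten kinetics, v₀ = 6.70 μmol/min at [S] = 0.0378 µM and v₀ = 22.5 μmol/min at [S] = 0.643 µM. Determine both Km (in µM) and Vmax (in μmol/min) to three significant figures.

In reciprocal form, 1/v = (Km/Vmax)·(1/[S]) + 1/Vmax. The two points give (1/[S], 1/v) = (26.46, 0.1493) and (1.555, 0.04444).
Slope = (0.1493 − 0.04444)/(26.46 − 1.555) = 0.004209; intercept = 0.1493 − 0.004209×26.46 = 0.03790.
Vmax = 1/intercept = 26.4 μmol/min; Km = slope × Vmax = 0.004209 × 26.4 = 0.111 µM.

Km = 0.111 µM; Vmax = 26.4 μmol/min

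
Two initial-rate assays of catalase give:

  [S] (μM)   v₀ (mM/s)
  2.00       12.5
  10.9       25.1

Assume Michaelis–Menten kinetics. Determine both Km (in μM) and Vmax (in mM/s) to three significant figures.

Km = 3.19 μM; Vmax = 32.5 mM/s

In reciprocal form, 1/v = (Km/Vmax)·(1/[S]) + 1/Vmax. The two points give (1/[S], 1/v) = (0.5000, 0.08000) and (0.09174, 0.03984).
Slope = (0.08000 − 0.03984)/(0.5000 − 0.09174) = 0.09837; intercept = 0.08000 − 0.09837×0.5000 = 0.03082.
Vmax = 1/intercept = 32.5 mM/s; Km = slope × Vmax = 0.09837 × 32.5 = 3.19 μM.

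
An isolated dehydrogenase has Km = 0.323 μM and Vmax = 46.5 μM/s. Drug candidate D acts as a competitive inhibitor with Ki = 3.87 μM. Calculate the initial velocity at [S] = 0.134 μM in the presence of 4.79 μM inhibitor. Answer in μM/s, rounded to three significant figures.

7.27 μM/s

α = 1 + [I]/Ki = 1 + 4.79/3.87 = 2.238.
For a competitive inhibitor, Vmax is unchanged and the apparent Km becomes α·Km: Km,app = 0.723 μM, Vmax,app = 46.5 μM/s.
v = Vmax,app·[S]/(Km,app + [S]) = 46.5 × 0.134/(0.723 + 0.134) = 7.27 μM/s.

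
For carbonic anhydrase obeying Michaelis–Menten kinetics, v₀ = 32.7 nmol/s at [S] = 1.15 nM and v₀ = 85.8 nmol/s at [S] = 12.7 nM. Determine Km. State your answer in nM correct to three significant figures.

2.45 nM

In reciprocal form, 1/v = (Km/Vmax)·(1/[S]) + 1/Vmax. The two points give (1/[S], 1/v) = (0.8696, 0.03058) and (0.07874, 0.01166).
Slope = (0.03058 − 0.01166)/(0.8696 − 0.07874) = 0.02393; intercept = 0.03058 − 0.02393×0.8696 = 0.009771.
Vmax = 1/intercept = 102 nmol/s; Km = slope × Vmax = 0.02393 × 102 = 2.45 nM.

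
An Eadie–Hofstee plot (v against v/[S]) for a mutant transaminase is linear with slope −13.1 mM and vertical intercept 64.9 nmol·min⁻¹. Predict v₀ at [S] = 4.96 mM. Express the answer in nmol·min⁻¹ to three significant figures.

17.8 nmol·min⁻¹

In the Eadie–Hofstee form v = Vmax − Km·(v/[S]), the slope is −Km and the intercept is Vmax, so Km = 13.1 mM and Vmax = 64.9 nmol·min⁻¹.
v = 64.9 × 4.96/(13.1 + 4.96) = 17.8 nmol·min⁻¹.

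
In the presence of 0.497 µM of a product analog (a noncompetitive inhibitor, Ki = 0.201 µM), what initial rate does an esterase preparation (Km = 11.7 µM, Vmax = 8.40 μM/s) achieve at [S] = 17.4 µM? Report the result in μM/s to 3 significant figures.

α = 1 + [I]/Ki = 1 + 0.497/0.201 = 3.473.
For a noncompetitive inhibitor, Vmax is reduced to Vmax/α while Km is unchanged: Km,app = 11.7 µM, Vmax,app = 2.42 μM/s.
v = Vmax,app·[S]/(Km,app + [S]) = 2.42 × 17.4/(11.7 + 17.4) = 1.45 μM/s.

1.45 μM/s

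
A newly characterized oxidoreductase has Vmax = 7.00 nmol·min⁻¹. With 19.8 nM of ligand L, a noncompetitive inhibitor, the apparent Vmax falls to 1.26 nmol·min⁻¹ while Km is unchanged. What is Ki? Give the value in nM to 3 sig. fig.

4.35 nM

Noncompetitive: Vmax,app = Vmax/α with α = 1 + [I]/Ki.
α = Vmax/Vmax,app = 7.00/1.26 = 5.556.
Since α = 1 + [I]/Ki, [I]/Ki = 5.556 − 1 = 4.556 and Ki = 19.8/4.556 = 4.35 nM.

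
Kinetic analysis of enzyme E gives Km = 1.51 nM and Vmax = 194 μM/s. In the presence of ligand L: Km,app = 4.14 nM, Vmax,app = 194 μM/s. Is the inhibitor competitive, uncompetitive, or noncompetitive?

Km increases (1.51 → 4.14 nM) while Vmax is unchanged — the hallmark of competitive inhibition.

competitive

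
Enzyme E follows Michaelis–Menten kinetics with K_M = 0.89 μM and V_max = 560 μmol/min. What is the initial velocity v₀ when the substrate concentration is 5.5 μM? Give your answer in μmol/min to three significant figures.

[S]/(Km+[S]) = 5.5/6.390 = 0.8607, the fractional saturation.
v = 0.8607 × Vmax = 0.8607 × 560 = 482 μmol/min.

482 μmol/min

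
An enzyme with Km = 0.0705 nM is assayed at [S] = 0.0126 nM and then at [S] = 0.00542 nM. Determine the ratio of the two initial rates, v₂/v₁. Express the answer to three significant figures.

The fractional saturations are [S]/(Km+[S]) = 0.0126/0.08310 = 0.1516 and 0.00542/0.07592 = 0.07139.
v₂/v₁ is just their ratio: 0.07139/0.1516 = 0.471.

0.471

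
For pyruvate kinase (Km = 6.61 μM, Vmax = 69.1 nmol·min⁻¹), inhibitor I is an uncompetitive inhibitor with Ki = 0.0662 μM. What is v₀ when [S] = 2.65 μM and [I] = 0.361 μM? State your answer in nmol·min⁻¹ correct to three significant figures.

α = 1 + [I]/Ki = 1 + 0.361/0.0662 = 6.453.
For an uncompetitive inhibitor, both parameters are divided by α, giving Vmax/α and Km/α: Km,app = 1.02 μM, Vmax,app = 10.7 nmol·min⁻¹.
v = Vmax,app·[S]/(Km,app + [S]) = 10.7 × 2.65/(1.02 + 2.65) = 7.72 nmol·min⁻¹.

7.72 nmol·min⁻¹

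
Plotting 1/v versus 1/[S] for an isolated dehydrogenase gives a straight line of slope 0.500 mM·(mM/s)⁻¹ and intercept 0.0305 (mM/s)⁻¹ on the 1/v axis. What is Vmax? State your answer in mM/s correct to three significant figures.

The y-intercept of a Lineweaver–Burk plot equals 1/Vmax, so Vmax = 1/0.0305 = 32.8 mM/s.

32.8 mM/s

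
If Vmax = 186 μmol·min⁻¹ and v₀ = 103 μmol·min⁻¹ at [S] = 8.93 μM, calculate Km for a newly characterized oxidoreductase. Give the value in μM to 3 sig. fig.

From v = Vmax[S]/(Km+[S]), Km = [S](Vmax − v)/v.
Km = 8.93 × (186 − 103) / 103 = 741.2/103 = 7.20 μM.

7.20 μM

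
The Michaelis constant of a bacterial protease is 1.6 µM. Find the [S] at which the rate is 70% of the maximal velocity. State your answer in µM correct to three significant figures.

v/Vmax = [S]/(Km+[S]) = 0.7, so [S] = Km·0.7/(1 − 0.7) = 1.6 × 2.333.
[S] = 3.73 µM.

3.73 µM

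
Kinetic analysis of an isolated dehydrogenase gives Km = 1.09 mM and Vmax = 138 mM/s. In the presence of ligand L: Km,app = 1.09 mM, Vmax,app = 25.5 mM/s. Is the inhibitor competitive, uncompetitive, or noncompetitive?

Vmax decreases (138 → 25.5 mM/s) while Km is unchanged — pure noncompetitive inhibition.

noncompetitive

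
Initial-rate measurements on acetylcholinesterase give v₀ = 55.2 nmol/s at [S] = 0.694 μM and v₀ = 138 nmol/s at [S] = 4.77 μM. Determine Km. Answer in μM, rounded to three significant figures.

1.64 μM

From v = Vmax[S]/(Km+[S]), each point gives Vmax = v(Km+[S])/[S].
Equating: 55.2(Km+0.694)/0.694 = 138(Km+4.77)/4.77.
79.54·Km + 55.2 = 28.93·Km + 138, so (79.54 − 28.93)·Km = 138 − 55.2.
Km = 82.80/50.61 = 1.64 μM; then Vmax = 55.2(1.64+0.694)/0.694 = 185 nmol/s.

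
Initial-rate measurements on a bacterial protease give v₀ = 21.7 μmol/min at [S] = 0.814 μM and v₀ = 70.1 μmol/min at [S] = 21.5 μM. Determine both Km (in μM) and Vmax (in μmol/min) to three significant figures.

Km = 2.07 μM; Vmax = 76.8 μmol/min

From v = Vmax[S]/(Km+[S]), each point gives Vmax = v(Km+[S])/[S].
Equating: 21.7(Km+0.814)/0.814 = 70.1(Km+21.5)/21.5.
26.66·Km + 21.7 = 3.260·Km + 70.1, so (26.66 − 3.260)·Km = 70.1 − 21.7.
Km = 48.40/23.40 = 2.07 μM; then Vmax = 21.7(2.07+0.814)/0.814 = 76.8 μmol/min.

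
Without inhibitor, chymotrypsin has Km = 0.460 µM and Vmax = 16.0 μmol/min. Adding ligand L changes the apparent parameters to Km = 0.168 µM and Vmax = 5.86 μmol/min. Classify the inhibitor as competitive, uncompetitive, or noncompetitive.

Both Km and Vmax decrease by the same factor (~2.73-fold) — characteristic of uncompetitive inhibition.

uncompetitive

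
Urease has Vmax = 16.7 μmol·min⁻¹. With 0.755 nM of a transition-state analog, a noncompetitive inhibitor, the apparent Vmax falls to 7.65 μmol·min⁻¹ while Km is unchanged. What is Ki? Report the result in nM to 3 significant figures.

0.638 nM

Noncompetitive: Vmax,app = Vmax/α with α = 1 + [I]/Ki.
α = Vmax/Vmax,app = 16.7/7.65 = 2.183.
Since α = 1 + [I]/Ki, [I]/Ki = 2.183 − 1 = 1.183 and Ki = 0.755/1.183 = 0.638 nM.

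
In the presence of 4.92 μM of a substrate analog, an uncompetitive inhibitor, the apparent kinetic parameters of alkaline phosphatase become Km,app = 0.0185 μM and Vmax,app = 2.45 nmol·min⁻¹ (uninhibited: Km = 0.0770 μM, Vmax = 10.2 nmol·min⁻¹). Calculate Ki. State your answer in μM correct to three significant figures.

Uncompetitive: Vmax,app = Vmax/α (and Km,app = Km/α) with α = 1 + [I]/Ki.
α = Vmax/Vmax,app = 10.2/2.45 = 4.163.
Ki = [I]/(α − 1) = 4.92/3.163 = 1.56 μM.

1.56 μM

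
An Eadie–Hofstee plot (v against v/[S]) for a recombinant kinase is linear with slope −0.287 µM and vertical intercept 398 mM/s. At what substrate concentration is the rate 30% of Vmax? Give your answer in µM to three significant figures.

0.123 µM

The Eadie–Hofstee slope gives Km = 0.287 µM (slope = −Km).
v/Vmax = [S]/(Km+[S]) = 0.3 ⇒ [S] = Km·0.3/(1−0.3) = 0.287 × 0.4286 = 0.123 µM.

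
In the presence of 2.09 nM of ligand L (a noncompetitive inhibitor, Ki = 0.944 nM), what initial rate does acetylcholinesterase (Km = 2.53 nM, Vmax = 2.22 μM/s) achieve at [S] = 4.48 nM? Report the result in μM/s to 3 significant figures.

With α = 1 + [I]/Ki = 1 + 2.09/0.944 = 3.214, the noncompetitive rate law is v = (Vmax/α)·[S] / (Km + [S]).
v = (2.22/3.214)×4.48 / (2.53 + 4.48) = 3.094/7.010 = 0.441 μM/s.

0.441 μM/s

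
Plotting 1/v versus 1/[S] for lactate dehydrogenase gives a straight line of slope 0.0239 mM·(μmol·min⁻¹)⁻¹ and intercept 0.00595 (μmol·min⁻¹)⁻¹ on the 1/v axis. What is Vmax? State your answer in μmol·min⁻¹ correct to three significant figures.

The y-intercept of a Lineweaver–Burk plot equals 1/Vmax, so Vmax = 1/0.00595 = 168 μmol·min⁻¹.

168 μmol·min⁻¹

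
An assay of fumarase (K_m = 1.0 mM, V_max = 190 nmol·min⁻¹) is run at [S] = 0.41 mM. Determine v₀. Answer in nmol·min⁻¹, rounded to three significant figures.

v = Vmax·[S]/(Km + [S]) = 190 × 0.41 / (1.0 + 0.41)
  = 77.90 / 1.410 = 55.2 nmol·min⁻¹.

55.2 nmol·min⁻¹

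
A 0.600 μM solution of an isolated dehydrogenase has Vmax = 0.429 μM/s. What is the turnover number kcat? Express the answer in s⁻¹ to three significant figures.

0.715 s⁻¹

kcat = Vmax/[E]total = 0.429 μM/s / 0.600 μM = 0.715 s⁻¹.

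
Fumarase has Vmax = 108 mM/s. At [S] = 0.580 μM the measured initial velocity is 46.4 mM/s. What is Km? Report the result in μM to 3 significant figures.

v/Vmax = 46.4/108 = 0.4296 = [S]/(Km+[S]).
So Km + [S] = [S]/0.4296 = 1.350 μM, giving Km = 1.350 − 0.580 = 0.770 μM.

0.770 μM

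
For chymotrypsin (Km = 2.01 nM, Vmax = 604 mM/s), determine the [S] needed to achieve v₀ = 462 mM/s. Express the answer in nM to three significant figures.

The required fractional saturation is v/Vmax = 462/604 = 0.7649.
Then [S]/(Km+[S]) = 0.7649 ⇒ [S] = 2.01 × 0.7649/(1 − 0.7649) = 6.54 nM.

6.54 nM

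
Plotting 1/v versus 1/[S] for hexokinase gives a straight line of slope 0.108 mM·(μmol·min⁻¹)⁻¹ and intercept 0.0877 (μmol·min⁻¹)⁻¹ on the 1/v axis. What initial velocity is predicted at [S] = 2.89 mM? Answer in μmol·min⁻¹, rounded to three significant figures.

8.00 μmol·min⁻¹

The y-intercept is 1/Vmax, so Vmax = 1/0.0877 = 11.4 μmol·min⁻¹.
The slope is Km/Vmax, so Km = 0.108 × 11.4 = 1.23 mM.
Then v = 11.4 × 2.89/(1.23 + 2.89) = 8.00 μmol·min⁻¹.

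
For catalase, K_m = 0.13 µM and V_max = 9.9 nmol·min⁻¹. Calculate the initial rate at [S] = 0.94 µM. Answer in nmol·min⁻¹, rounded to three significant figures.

v = Vmax·[S]/(Km + [S]) = 9.9 × 0.94 / (0.13 + 0.94)
  = 9.306 / 1.070 = 8.70 nmol·min⁻¹.

8.70 nmol·min⁻¹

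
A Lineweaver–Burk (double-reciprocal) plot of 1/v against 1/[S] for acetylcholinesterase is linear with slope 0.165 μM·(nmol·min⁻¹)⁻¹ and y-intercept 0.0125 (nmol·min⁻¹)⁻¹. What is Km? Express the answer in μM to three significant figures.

13.2 μM

y-intercept = 1/Vmax ⇒ Vmax = 80.0 nmol·min⁻¹; slope = Km/Vmax ⇒ Km = slope × Vmax.
Km = 0.165 × 80.0 = 13.2 μM.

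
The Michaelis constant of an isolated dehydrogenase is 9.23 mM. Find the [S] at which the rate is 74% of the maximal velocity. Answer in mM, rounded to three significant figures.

26.3 mM

v/Vmax = [S]/(Km+[S]) = 0.74, so [S] = Km·0.74/(1 − 0.74) = 9.23 × 2.846.
[S] = 26.3 mM.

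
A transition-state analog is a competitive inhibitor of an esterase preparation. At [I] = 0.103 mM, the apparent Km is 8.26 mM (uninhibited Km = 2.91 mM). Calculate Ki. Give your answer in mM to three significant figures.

0.0560 mM

Competitive: Km,app = α·Km with α = 1 + [I]/Ki.
α = Km,app/Km = 8.26/2.91 = 2.838.
Ki = [I]/(α − 1) = 0.103/1.838 = 0.0560 mM.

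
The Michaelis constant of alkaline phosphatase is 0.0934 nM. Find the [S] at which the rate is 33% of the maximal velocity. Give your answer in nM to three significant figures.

v/Vmax = [S]/(Km+[S]) = 0.33, so [S] = Km·0.33/(1 − 0.33) = 0.0934 × 0.4925.
[S] = 0.0460 nM.

0.0460 nM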